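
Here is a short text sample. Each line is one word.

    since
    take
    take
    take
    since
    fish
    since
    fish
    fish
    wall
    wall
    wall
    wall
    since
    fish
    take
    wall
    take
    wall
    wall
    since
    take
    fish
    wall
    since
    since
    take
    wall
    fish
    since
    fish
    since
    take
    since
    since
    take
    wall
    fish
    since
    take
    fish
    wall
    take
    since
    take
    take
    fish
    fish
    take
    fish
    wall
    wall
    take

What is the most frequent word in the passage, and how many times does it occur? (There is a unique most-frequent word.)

"take", 15 times

Unigram frequencies (highest first):
  take: 15
  since: 13
  wall: 13
  fish: 12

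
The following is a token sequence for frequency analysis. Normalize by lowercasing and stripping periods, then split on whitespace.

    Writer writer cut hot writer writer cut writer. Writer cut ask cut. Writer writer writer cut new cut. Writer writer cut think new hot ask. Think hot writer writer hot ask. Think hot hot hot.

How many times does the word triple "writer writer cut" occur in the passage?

5

Scanning the 33 overlapping trigram windows for "writer writer cut":
  position 1–3: writer writer cut
  position 5–7: writer writer cut
  position 8–10: writer writer cut
  position 14–16: writer writer cut
  position 19–21: writer writer cut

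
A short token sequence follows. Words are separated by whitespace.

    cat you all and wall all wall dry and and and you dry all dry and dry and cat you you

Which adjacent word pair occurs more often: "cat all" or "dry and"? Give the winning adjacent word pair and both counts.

"cat all": 0 occurrences
"dry and": 3 occurrences

"dry and" (3 vs 0)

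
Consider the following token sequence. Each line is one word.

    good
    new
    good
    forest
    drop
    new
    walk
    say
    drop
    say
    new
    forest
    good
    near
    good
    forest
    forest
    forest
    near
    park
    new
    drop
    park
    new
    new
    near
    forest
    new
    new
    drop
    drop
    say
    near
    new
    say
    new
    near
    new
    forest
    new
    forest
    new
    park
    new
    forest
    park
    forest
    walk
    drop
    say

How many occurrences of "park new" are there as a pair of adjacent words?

Scanning the 49 overlapping bigram windows for "park new":
  position 20–21: park new
  position 23–24: park new
  position 43–44: park new

3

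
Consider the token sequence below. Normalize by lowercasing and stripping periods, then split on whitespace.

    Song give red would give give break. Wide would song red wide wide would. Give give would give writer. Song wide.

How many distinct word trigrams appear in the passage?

21 tokens → 19 trigram windows in total.
Repeated trigrams (each contributes count−1 duplicates):
  would give give: 2
1 duplicate windows → 19 − 1 = 18 distinct.

18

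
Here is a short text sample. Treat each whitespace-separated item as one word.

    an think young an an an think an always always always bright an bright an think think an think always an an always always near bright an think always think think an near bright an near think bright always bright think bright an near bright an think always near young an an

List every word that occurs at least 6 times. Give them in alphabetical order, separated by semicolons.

always; an; bright; think

Unigram counts meeting the condition (at least 6 times):
  always: 9
  an: 17
  bright: 8
  think: 11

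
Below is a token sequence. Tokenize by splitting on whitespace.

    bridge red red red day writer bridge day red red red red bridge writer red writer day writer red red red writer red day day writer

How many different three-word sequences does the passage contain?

26 tokens → 24 trigram windows in total.
Repeated trigrams (each contributes count−1 duplicates):
  red red red: 4
3 duplicate windows → 24 − 3 = 21 distinct.

21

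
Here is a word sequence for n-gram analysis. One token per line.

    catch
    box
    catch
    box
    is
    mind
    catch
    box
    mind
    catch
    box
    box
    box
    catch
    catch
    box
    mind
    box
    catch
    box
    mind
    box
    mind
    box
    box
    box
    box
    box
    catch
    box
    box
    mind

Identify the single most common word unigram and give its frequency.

Unigram frequencies (highest first):
  box: 17
  catch: 8
  mind: 6
  is: 1

"box", 17 times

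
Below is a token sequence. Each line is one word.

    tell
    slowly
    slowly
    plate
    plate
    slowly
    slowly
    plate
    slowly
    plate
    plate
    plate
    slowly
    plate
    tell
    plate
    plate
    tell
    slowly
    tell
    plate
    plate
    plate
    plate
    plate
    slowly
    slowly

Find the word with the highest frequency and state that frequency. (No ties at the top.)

"plate", 14 times

Unigram frequencies (highest first):
  plate: 14
  slowly: 9
  tell: 4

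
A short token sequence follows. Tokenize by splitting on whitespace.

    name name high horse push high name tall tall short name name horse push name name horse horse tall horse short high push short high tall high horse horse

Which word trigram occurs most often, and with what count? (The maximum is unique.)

"name name horse", 2 times

Trigram frequencies (highest first):
  name name horse: 2
  name name high: 1
  name high horse: 1
  high horse push: 1
  horse push high: 1
  push high name: 1
  … (20 more, each ≤ 1)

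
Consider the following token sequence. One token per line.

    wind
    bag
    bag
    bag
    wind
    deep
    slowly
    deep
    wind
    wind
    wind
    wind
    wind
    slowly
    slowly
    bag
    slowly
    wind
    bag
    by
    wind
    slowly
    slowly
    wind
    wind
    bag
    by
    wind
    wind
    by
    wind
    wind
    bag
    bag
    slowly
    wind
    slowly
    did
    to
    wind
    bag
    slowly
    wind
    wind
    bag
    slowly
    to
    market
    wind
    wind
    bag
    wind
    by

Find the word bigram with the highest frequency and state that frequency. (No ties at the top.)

Bigram frequencies (highest first):
  wind wind: 9
  wind bag: 7
  bag slowly: 4
  slowly wind: 4
  bag bag: 3
  wind slowly: 3
  … (16 more, each ≤ 3)

"wind wind", 9 times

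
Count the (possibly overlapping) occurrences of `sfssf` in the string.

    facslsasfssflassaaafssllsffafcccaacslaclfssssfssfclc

2

Sliding a length-5 window over the 52 characters (48 positions):
  position 8–12: sfssf
  position 45–49: sfssf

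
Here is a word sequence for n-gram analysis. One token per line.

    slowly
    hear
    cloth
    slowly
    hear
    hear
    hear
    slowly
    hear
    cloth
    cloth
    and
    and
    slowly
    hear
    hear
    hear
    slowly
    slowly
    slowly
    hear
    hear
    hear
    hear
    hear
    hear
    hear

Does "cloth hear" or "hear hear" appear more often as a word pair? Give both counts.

"cloth hear": 0 occurrences
"hear hear": 10 occurrences

"hear hear" (10 vs 0)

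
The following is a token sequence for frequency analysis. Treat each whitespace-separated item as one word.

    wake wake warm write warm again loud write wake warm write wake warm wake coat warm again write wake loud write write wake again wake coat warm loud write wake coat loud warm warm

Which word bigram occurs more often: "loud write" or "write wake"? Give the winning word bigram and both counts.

"loud write": 3 occurrences
"write wake": 5 occurrences

"write wake" (5 vs 3)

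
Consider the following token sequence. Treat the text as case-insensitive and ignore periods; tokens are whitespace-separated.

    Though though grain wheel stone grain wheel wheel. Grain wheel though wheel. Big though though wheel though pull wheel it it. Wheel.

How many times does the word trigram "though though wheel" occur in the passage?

Scanning the 20 overlapping trigram windows for "though though wheel":
  position 14–16: though though wheel

1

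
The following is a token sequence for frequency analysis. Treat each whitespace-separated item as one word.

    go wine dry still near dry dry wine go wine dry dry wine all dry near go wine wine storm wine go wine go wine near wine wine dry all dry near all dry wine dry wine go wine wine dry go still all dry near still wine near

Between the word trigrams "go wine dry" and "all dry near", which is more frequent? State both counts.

"all dry near" (3 vs 2)

"go wine dry": 2 occurrences
"all dry near": 3 occurrences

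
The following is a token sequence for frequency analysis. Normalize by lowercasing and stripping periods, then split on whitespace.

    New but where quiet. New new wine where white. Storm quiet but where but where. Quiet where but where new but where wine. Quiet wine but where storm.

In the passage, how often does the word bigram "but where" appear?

Scanning the 27 overlapping bigram windows for "but where":
  position 2–3: but where
  position 12–13: but where
  position 14–15: but where
  position 18–19: but where
  position 21–22: but where
  position 26–27: but where

6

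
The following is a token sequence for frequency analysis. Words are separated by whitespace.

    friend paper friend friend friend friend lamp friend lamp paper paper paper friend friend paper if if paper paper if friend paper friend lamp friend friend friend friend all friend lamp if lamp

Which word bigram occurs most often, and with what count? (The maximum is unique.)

Bigram frequencies (highest first):
  friend friend: 7
  friend lamp: 4
  friend paper: 3
  paper friend: 3
  paper paper: 3
  lamp friend: 2
  … (9 more, each ≤ 2)

"friend friend", 7 times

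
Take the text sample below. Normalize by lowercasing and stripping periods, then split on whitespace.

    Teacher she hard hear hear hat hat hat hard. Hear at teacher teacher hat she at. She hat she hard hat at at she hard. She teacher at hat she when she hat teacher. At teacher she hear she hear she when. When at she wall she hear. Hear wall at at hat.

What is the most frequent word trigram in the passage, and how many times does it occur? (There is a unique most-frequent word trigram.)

"she hear she", 2 times

Trigram frequencies (highest first):
  she hear she: 2
  teacher she hard: 1
  she hard hear: 1
  hard hear hear: 1
  hear hear hat: 1
  hear hat hat: 1
  … (44 more, each ≤ 1)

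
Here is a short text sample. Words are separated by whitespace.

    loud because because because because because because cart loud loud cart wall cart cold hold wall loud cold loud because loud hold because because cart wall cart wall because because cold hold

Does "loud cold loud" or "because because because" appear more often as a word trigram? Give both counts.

"loud cold loud": 1 occurrence
"because because because": 4 occurrences

"because because because" (4 vs 1)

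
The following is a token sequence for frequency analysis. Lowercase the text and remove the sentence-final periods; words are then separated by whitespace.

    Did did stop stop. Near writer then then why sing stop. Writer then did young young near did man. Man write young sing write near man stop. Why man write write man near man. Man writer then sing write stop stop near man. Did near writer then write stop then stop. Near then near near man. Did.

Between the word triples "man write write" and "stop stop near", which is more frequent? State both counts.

"man write write": 1 occurrence
"stop stop near": 2 occurrences

"stop stop near" (2 vs 1)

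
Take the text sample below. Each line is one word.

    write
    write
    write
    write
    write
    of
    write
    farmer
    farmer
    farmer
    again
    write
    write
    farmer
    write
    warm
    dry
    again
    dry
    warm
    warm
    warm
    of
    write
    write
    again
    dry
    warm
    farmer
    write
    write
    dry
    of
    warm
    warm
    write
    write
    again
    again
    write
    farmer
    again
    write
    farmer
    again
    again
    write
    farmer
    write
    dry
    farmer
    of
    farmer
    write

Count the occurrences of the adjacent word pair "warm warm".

Scanning the 53 overlapping bigram windows for "warm warm":
  position 20–21: warm warm
  position 21–22: warm warm
  position 34–35: warm warm

3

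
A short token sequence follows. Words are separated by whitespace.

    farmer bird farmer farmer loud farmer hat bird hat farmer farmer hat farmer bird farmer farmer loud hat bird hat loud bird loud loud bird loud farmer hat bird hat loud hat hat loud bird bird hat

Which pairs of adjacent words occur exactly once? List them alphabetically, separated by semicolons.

bird bird; hat hat; loud loud

Bigram counts meeting the condition (exactly once):
  bird bird: 1
  hat hat: 1
  loud loud: 1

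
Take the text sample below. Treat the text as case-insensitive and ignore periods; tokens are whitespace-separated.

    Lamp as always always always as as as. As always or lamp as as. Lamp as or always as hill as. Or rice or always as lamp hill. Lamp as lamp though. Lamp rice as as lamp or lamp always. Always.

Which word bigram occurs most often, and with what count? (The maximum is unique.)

Bigram frequencies (highest first):
  as as: 5
  lamp as: 4
  as lamp: 4
  always always: 3
  always as: 3
  as always: 2
  … (16 more, each ≤ 2)

"as as", 5 times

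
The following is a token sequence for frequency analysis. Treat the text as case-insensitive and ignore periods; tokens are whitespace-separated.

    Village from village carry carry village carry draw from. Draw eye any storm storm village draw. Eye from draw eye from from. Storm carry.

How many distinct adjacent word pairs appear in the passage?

18

24 tokens → 23 bigram windows in total.
Repeated bigrams (each contributes count−1 duplicates):
  draw eye: 3
  eye from: 2
  from draw: 2
  village carry: 2
5 duplicate windows → 23 − 5 = 18 distinct.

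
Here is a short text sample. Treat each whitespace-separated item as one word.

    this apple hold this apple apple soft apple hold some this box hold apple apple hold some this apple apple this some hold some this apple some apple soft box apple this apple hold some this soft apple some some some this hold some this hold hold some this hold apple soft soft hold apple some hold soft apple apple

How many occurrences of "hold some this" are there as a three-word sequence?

6

Scanning the 58 overlapping trigram windows for "hold some this":
  position 9–11: hold some this
  position 16–18: hold some this
  position 23–25: hold some this
  position 34–36: hold some this
  position 43–45: hold some this
  position 47–49: hold some this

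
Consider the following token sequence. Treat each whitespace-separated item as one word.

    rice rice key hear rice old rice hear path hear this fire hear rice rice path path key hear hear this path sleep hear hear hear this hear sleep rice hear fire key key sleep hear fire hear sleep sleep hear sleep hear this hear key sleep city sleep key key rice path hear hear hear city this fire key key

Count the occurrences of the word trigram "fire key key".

Scanning the 59 overlapping trigram windows for "fire key key":
  position 32–34: fire key key
  position 59–61: fire key key

2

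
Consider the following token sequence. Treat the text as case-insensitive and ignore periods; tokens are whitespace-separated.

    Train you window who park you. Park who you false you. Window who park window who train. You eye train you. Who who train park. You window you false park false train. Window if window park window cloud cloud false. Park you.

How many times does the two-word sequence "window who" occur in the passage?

3

Scanning the 41 overlapping bigram windows for "window who":
  position 3–4: window who
  position 12–13: window who
  position 15–16: window who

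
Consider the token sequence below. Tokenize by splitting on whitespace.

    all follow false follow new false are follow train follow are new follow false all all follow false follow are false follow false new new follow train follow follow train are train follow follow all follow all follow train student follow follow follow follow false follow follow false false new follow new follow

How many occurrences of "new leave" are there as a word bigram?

Scanning the 52 overlapping bigram windows for "new leave":
  (none found)

0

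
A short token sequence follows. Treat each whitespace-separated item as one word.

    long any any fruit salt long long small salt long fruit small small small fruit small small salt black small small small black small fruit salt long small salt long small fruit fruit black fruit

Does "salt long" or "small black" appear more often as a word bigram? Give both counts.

"salt long": 4 occurrences
"small black": 1 occurrence

"salt long" (4 vs 1)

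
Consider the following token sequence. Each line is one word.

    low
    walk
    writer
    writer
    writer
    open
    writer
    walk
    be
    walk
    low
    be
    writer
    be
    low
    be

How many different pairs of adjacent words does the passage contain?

13

16 tokens → 15 bigram windows in total.
Repeated bigrams (each contributes count−1 duplicates):
  low be: 2
  writer writer: 2
2 duplicate windows → 15 − 2 = 13 distinct.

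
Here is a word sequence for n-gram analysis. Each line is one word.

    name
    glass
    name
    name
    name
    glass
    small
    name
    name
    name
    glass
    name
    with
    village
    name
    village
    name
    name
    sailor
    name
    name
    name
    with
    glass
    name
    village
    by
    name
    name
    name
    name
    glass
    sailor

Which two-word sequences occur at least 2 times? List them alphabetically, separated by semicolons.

glass name; name glass; name name; name village; name with; village name

Bigram counts meeting the condition (at least 2 times):
  glass name: 3
  name glass: 4
  name name: 10
  name village: 2
  name with: 2
  village name: 2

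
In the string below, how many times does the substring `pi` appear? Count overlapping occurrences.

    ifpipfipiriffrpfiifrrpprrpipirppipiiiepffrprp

6

Sliding a length-2 window over the 45 characters (44 positions):
  position 3–4: pi
  position 8–9: pi
  position 26–27: pi
  position 28–29: pi
  position 32–33: pi
  position 34–35: pi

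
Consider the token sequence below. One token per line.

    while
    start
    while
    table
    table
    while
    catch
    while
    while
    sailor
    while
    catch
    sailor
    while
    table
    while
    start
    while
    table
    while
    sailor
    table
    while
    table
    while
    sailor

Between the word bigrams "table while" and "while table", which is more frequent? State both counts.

"table while": 5 occurrences
"while table": 4 occurrences

"table while" (5 vs 4)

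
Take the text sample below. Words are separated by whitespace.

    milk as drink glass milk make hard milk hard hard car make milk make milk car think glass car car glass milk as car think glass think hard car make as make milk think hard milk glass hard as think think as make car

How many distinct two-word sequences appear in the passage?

31

44 tokens → 43 bigram windows in total.
Repeated bigrams (each contributes count−1 duplicates):
  make milk: 3
  as make: 2
  car make: 2
  car think: 2
  glass milk: 2
  hard car: 2
  hard milk: 2
  milk as: 2
  … (3 more repeated)
12 duplicate windows → 43 − 12 = 31 distinct.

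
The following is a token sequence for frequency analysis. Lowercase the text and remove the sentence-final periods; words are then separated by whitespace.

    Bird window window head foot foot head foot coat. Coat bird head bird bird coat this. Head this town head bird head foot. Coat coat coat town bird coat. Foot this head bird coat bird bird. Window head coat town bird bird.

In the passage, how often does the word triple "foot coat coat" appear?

Scanning the 40 overlapping trigram windows for "foot coat coat":
  position 8–10: foot coat coat
  position 23–25: foot coat coat

2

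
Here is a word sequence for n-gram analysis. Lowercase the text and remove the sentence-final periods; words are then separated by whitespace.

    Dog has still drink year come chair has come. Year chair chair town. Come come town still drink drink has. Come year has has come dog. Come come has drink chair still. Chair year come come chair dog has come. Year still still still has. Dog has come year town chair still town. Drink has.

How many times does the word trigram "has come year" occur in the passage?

Scanning the 53 overlapping trigram windows for "has come year":
  position 8–10: has come year
  position 20–22: has come year
  position 39–41: has come year
  position 47–49: has come year

4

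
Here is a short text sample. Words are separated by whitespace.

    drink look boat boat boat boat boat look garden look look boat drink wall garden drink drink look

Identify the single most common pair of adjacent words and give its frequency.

Bigram frequencies (highest first):
  boat boat: 4
  drink look: 2
  look boat: 2
  boat look: 1
  look garden: 1
  garden look: 1
  … (6 more, each ≤ 1)

"boat boat", 4 times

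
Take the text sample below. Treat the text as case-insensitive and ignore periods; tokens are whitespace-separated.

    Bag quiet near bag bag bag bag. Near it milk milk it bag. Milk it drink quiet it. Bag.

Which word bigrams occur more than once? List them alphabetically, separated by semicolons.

Bigram counts meeting the condition (more than once):
  bag bag: 3
  it bag: 2
  milk it: 2

bag bag; it bag; milk it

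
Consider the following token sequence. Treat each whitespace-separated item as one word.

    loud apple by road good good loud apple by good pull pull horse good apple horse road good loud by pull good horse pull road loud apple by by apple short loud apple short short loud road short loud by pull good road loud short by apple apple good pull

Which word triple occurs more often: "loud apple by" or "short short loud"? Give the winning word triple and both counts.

"loud apple by": 3 occurrences
"short short loud": 1 occurrence

"loud apple by" (3 vs 1)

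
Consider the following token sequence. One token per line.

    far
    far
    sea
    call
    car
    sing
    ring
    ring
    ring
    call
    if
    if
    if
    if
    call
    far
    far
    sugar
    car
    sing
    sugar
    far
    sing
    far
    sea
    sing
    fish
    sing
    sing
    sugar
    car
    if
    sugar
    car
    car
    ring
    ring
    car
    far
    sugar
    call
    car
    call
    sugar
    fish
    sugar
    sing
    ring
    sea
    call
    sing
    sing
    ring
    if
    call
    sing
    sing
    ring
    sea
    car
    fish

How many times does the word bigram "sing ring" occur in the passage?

4

Scanning the 60 overlapping bigram windows for "sing ring":
  position 6–7: sing ring
  position 47–48: sing ring
  position 52–53: sing ring
  position 57–58: sing ring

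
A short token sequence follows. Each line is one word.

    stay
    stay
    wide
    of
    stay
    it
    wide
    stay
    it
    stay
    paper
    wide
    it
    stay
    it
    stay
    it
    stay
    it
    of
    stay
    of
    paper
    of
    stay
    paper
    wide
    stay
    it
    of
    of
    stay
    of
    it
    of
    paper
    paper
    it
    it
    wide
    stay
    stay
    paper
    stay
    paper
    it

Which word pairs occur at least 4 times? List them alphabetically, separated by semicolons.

Bigram counts meeting the condition (at least 4 times):
  it stay: 4
  of stay: 4
  stay it: 6
  stay paper: 4

it stay; of stay; stay it; stay paper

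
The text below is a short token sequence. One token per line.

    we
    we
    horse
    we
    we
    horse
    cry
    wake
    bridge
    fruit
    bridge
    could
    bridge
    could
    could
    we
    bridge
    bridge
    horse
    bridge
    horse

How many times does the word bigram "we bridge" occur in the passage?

Scanning the 20 overlapping bigram windows for "we bridge":
  position 16–17: we bridge

1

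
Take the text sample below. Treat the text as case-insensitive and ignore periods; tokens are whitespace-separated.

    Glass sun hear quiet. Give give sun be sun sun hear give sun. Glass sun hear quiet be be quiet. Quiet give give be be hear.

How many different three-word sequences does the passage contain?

26 tokens → 24 trigram windows in total.
Repeated trigrams (each contributes count−1 duplicates):
  glass sun hear: 2
  quiet give give: 2
  sun hear quiet: 2
3 duplicate windows → 24 − 3 = 21 distinct.

21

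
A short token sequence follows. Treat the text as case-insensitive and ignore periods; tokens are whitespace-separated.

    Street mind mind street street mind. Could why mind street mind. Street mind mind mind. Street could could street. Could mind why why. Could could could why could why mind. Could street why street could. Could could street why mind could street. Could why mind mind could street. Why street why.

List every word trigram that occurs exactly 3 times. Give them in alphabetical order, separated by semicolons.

could street why; could why mind; mind could street

Trigram counts meeting the condition (exactly 3 times):
  could street why: 3
  could why mind: 3
  mind could street: 3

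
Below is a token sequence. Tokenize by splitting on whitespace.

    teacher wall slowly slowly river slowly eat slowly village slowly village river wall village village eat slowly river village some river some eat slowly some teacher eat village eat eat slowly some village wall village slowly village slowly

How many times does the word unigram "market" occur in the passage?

0

Scanning the 38 tokens for "market":
  (none found)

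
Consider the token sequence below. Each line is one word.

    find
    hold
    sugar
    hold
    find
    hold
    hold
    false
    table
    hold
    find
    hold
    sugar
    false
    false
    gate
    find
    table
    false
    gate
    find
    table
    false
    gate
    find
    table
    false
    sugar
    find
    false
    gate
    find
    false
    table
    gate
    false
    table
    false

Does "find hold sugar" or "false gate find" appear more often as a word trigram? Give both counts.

"false gate find" (4 vs 2)

"find hold sugar": 2 occurrences
"false gate find": 4 occurrences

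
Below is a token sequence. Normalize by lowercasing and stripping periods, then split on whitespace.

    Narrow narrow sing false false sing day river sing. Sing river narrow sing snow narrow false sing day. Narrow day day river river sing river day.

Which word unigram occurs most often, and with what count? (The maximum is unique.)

Unigram frequencies (highest first):
  sing: 7
  narrow: 5
  day: 5
  river: 5
  false: 3
  snow: 1

"sing", 7 times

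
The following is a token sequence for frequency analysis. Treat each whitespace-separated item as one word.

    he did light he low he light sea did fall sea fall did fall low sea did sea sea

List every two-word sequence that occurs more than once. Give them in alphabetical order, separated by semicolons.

did fall; sea did

Bigram counts meeting the condition (more than once):
  did fall: 2
  sea did: 2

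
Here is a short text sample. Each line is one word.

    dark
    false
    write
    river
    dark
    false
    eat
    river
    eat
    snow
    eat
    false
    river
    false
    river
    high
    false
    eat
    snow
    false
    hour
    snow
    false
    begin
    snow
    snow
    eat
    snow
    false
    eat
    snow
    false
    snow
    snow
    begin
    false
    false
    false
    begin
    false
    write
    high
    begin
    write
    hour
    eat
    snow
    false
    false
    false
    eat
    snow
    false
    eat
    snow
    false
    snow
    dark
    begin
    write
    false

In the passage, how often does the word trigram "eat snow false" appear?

Scanning the 59 overlapping trigram windows for "eat snow false":
  position 18–20: eat snow false
  position 27–29: eat snow false
  position 30–32: eat snow false
  position 46–48: eat snow false
  position 51–53: eat snow false
  position 54–56: eat snow false

6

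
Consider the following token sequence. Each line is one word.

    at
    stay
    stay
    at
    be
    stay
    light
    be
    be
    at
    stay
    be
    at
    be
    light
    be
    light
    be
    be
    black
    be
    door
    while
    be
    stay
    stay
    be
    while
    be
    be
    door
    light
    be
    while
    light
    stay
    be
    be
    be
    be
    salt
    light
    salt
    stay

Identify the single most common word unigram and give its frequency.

Unigram frequencies (highest first):
  be: 18
  stay: 8
  light: 6
  at: 4
  while: 3
  door: 2
  … (2 more, each ≤ 2)

"be", 18 times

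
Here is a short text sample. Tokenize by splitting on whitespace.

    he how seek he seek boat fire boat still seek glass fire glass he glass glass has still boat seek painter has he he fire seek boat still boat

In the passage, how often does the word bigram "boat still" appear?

2

Scanning the 28 overlapping bigram windows for "boat still":
  position 8–9: boat still
  position 27–28: boat still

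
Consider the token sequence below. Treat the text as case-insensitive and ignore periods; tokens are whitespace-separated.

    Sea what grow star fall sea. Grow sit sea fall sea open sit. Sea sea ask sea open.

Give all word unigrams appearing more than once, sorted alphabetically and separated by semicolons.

fall; grow; open; sea; sit

Unigram counts meeting the condition (more than once):
  fall: 2
  grow: 2
  open: 2
  sea: 7
  sit: 2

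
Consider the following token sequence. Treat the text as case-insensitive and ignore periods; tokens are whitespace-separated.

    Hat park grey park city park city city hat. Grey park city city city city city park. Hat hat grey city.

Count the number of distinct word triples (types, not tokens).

15

21 tokens → 19 trigram windows in total.
Repeated trigrams (each contributes count−1 duplicates):
  city city city: 3
  grey park city: 2
  park city city: 2
4 duplicate windows → 19 − 4 = 15 distinct.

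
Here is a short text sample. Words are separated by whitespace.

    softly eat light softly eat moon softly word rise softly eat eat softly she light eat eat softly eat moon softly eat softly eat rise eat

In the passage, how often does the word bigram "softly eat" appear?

6

Scanning the 25 overlapping bigram windows for "softly eat":
  position 1–2: softly eat
  position 4–5: softly eat
  position 10–11: softly eat
  position 18–19: softly eat
  position 21–22: softly eat
  position 23–24: softly eat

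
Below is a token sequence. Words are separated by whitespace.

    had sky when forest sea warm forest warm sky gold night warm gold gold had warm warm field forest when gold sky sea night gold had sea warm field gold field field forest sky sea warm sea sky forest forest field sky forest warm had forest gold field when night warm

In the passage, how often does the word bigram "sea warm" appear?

Scanning the 50 overlapping bigram windows for "sea warm":
  position 5–6: sea warm
  position 27–28: sea warm
  position 35–36: sea warm

3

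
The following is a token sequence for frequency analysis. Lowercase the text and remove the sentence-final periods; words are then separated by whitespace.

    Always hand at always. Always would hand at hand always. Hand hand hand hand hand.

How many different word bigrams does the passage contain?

9

15 tokens → 14 bigram windows in total.
Repeated bigrams (each contributes count−1 duplicates):
  hand hand: 4
  always hand: 2
  hand at: 2
5 duplicate windows → 14 − 5 = 9 distinct.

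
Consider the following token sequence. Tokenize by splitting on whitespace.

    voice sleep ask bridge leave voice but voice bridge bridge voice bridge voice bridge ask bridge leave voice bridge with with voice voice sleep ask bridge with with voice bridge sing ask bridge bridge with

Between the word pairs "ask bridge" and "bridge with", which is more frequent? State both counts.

"ask bridge": 4 occurrences
"bridge with": 3 occurrences

"ask bridge" (4 vs 3)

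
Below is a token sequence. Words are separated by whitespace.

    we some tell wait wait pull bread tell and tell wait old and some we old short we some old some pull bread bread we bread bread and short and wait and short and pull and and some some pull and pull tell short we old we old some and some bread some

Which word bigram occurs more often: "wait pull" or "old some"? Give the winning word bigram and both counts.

"wait pull": 1 occurrence
"old some": 2 occurrences

"old some" (2 vs 1)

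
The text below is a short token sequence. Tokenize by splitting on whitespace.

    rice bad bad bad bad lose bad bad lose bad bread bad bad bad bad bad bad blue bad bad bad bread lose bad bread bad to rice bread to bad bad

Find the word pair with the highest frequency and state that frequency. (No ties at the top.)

"bad bad", 12 times

Bigram frequencies (highest first):
  bad bad: 12
  lose bad: 3
  bad bread: 3
  bad lose: 2
  bread bad: 2
  rice bad: 1
  … (8 more, each ≤ 1)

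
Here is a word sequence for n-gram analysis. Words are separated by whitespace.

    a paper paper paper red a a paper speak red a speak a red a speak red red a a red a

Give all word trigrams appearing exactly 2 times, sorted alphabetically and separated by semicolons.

Trigram counts meeting the condition (exactly 2 times):
  a red a: 2
  red a a: 2
  red a speak: 2

a red a; red a a; red a speak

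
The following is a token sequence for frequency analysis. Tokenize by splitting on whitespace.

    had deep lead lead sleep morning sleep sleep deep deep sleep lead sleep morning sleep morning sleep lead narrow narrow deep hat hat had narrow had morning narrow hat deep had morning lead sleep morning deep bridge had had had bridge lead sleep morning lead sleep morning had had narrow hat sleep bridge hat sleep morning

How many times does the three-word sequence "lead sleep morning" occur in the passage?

Scanning the 54 overlapping trigram windows for "lead sleep morning":
  position 4–6: lead sleep morning
  position 12–14: lead sleep morning
  position 33–35: lead sleep morning
  position 42–44: lead sleep morning
  position 45–47: lead sleep morning

5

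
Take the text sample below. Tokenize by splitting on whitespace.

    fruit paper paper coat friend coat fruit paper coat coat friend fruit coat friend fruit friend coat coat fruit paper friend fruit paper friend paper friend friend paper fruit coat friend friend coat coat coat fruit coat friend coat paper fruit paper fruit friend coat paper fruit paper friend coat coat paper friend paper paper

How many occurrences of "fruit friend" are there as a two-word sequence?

Scanning the 54 overlapping bigram windows for "fruit friend":
  position 15–16: fruit friend
  position 43–44: fruit friend

2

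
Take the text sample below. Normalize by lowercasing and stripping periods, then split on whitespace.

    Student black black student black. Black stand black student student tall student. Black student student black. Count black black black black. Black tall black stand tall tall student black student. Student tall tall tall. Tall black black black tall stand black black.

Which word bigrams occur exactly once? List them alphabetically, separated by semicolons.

Bigram counts meeting the condition (exactly once):
  black count: 1
  count black: 1
  stand tall: 1
  tall stand: 1

black count; count black; stand tall; tall stand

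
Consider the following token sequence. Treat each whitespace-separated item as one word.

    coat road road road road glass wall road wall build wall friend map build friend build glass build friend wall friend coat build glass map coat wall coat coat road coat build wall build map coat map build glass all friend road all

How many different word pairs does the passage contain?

30

43 tokens → 42 bigram windows in total.
Repeated bigrams (each contributes count−1 duplicates):
  build glass: 3
  road road: 3
  build friend: 2
  build wall: 2
  coat build: 2
  coat road: 2
  map build: 2
  map coat: 2
  … (2 more repeated)
12 duplicate windows → 42 − 12 = 30 distinct.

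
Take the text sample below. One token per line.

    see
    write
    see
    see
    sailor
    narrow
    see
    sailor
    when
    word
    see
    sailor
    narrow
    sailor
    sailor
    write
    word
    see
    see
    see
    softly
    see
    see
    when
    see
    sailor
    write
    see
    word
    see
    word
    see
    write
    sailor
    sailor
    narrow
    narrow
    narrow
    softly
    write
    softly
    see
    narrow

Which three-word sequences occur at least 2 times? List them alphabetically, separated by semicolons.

Trigram counts meeting the condition (at least 2 times):
  see sailor narrow: 2
  see word see: 2

see sailor narrow; see word see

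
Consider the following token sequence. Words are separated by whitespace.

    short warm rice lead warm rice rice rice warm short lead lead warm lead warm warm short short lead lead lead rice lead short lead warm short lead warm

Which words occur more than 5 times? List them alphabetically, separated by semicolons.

Unigram counts meeting the condition (more than 5 times):
  lead: 10
  short: 6
  warm: 8

lead; short; warm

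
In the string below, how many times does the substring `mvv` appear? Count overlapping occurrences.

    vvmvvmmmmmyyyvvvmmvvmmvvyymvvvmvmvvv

Sliding a length-3 window over the 36 characters (34 positions):
  position 3–5: mvv
  position 18–20: mvv
  position 22–24: mvv
  position 27–29: mvv
  position 33–35: mvv

5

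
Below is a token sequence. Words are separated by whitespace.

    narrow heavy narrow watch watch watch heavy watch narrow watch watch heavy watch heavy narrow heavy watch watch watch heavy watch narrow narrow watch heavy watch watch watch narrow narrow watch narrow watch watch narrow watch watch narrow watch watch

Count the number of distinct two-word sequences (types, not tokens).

8

40 tokens → 39 bigram windows in total.
Repeated bigrams (each contributes count−1 duplicates):
  watch watch: 10
  narrow watch: 7
  watch narrow: 6
  heavy watch: 5
  watch heavy: 5
  heavy narrow: 2
  narrow heavy: 2
  narrow narrow: 2
31 duplicate windows → 39 − 31 = 8 distinct.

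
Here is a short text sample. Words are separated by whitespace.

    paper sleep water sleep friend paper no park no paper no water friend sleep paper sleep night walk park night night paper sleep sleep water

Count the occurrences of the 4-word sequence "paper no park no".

1

Scanning the 22 overlapping 4-gram windows for "paper no park no":
  position 6–9: paper no park no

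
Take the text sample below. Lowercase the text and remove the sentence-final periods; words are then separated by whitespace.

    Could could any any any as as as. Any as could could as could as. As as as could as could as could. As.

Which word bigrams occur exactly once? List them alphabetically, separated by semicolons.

Bigram counts meeting the condition (exactly once):
  as any: 1
  could any: 1

as any; could any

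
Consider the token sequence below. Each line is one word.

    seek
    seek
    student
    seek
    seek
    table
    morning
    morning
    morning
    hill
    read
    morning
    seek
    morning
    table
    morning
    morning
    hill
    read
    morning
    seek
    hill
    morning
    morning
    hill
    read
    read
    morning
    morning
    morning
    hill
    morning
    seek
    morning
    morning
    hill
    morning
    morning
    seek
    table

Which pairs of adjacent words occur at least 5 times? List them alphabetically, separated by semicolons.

morning hill; morning morning

Bigram counts meeting the condition (at least 5 times):
  morning hill: 5
  morning morning: 8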